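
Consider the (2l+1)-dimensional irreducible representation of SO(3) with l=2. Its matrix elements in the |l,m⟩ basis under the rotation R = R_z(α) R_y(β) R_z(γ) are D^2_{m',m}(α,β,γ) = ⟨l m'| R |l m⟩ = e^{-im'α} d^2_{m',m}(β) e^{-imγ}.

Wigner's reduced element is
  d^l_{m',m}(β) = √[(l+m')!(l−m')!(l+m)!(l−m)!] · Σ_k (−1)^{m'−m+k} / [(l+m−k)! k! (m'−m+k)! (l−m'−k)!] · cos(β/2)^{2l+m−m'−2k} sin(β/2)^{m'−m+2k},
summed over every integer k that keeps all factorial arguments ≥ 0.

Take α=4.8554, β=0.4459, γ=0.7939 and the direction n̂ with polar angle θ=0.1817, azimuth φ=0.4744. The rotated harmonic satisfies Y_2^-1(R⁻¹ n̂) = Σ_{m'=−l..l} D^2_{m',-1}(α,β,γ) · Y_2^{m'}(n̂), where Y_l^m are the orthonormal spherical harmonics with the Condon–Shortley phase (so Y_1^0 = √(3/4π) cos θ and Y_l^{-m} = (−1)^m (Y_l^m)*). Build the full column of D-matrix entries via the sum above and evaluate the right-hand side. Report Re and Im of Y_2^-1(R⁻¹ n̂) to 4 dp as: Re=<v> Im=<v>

Re=-0.1417 Im=-0.3064

Need the full column D^2_{m',-1} for m'=−2..2 at α=4.8554, β=0.4459, γ=0.7939.
cos(β/2)=0.975249, sin(β/2)=0.221108
d^2_{-2,-1}: single k=1 term ⇒ +0.410186;  D = -0.193360-0.361752i
d^2_{-1,-1}: k∈[0..1] ⇒ +0.904613 -0.139495 = +0.765118;  D = +0.616480-0.453164i
d^2_{0,-1}: k∈[0..1] ⇒ -0.502373 +0.025823 = -0.476550;  D = -0.334095-0.339825i
d^2_{1,-1}: k∈[0..1] ⇒ +0.139495 -0.002390 = +0.137105;  D = -0.083071+0.109074i
d^2_{2,-1}: single k=0 term ⇒ -0.021084;  D = +0.018423+0.010254i
Y_2^{m'}(θ=0.1817,φ=0.4744) and Σ D·Y over m':
  (-0.1934-0.3618i)·(+0.0073-0.0103i)  (+0.6165-0.4532i)·(+0.1221-0.0627i)  (-0.3341-0.3398i)·(+0.5999+0.0000i)  (-0.0831+0.1091i)·(-0.1221-0.0627i)  (+0.0184+0.0103i)·(+0.0073+0.0103i)
Y_2^-1(R⁻¹ n̂) = -0.141657-0.306396i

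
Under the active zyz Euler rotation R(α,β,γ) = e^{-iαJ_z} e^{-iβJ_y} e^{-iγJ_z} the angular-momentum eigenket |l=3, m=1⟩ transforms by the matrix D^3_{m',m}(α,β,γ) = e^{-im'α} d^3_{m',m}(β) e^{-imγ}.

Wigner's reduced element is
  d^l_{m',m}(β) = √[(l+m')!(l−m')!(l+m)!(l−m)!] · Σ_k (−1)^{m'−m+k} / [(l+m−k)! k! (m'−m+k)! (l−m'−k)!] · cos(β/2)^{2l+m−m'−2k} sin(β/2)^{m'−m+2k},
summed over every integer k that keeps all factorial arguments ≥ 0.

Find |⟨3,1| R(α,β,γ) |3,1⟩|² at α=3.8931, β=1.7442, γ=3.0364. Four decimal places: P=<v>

First d^3_{1,1}(β=1.7442), then the phase factors e^{-i(1)α} and e^{-i(1)γ}:
c=cos(1.7442/2)=0.643220, s=sin(1.7442/2)=0.765681; N=√[24·2·24·2]=48.000000
k: max(0,(1)−(1))=0 … min(3+(1),3−(1))=2
  k=0: (−1)^0·48.0000/(48)·0.6432^6·0.7657^0 = +0.070820
  k=1: (−1)^1·48.0000/(6)·0.6432^4·0.7657^2 = -0.802832
  k=2: (−1)^2·48.0000/(8)·0.6432^2·0.7657^4 = +0.853223
d^3_{1,1}(1.7442) = +0.070820 -0.802832 +0.853223 = +0.121212
|D^3_{1,1}|² = |d^3_{1,1}(β)|² = (+0.121212)² = 0.014692 (the z-rotation phases have unit modulus)

P=0.0147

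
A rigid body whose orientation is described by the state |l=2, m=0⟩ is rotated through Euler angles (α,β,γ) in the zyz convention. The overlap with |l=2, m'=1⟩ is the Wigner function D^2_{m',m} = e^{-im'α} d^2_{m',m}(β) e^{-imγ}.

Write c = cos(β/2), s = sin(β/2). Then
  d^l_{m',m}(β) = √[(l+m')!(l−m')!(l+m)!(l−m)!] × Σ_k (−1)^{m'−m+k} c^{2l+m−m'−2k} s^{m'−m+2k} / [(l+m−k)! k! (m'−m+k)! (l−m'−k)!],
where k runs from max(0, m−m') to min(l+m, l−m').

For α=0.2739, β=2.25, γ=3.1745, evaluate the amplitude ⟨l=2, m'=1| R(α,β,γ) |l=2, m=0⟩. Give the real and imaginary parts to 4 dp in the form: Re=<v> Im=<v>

Re=0.5763 Im=-0.1619

Split into d^2_{1,0}(β=2.25) × two z-phases.
With c≡cos(β/2)=0.431177 and s≡sin(β/2)=0.902268, N=[6·1·2·2]^{1/2}=4.898979
k∈{0,1} keeps every argument non-negative
  k=0: (−1)^1·4.8990/(2)·0.4312^3·0.9023^1 = -0.177164
  k=1: (−1)^2·4.8990/(2)·0.4312^1·0.9023^3 = +0.775777
d^2_{1,0}(2.25) = -0.177164 +0.775777 = +0.598612
Phases: e^{-i·(1)·0.2739}=+0.962723-0.270488i, e^{-i·(0)·3.1745}=+1.000000+0.000000i ⇒ D=+0.576298-0.161918i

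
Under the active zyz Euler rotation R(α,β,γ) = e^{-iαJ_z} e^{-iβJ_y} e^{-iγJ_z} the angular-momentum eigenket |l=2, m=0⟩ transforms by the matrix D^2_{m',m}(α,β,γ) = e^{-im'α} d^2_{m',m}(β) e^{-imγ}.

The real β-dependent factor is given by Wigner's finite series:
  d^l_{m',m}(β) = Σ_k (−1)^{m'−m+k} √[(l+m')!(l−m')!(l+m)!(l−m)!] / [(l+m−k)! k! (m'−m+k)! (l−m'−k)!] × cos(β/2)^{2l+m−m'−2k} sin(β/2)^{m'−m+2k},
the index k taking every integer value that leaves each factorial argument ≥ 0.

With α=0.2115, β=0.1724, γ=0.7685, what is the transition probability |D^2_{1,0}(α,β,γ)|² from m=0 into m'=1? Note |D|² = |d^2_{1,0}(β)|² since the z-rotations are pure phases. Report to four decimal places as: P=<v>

D^2_{1,0}(0.2115,0.1724,0.7685) = e^{-i·1·0.2115}·d^2_{1,0}(0.1724)·e^{-i·0·0.7685}. Compute d first:
Half-angle: c=0.996287, s=0.086093. N=√(6·1·2·2)=4.898979
k: max(0,(0)−(1))=0 … min(2+(0),2−(1))=1
  k=0: (−1)^1·4.8990/(2)·0.9963^3·0.0861^1 = -0.208544
  k=1: (−1)^2·4.8990/(2)·0.9963^1·0.0861^3 = +0.001557
d^2_{1,0}(0.1724) = -0.208544 +0.001557 = -0.206987
|D^2_{1,0}|² = |d^2_{1,0}(β)|² = (-0.206987)² = 0.042844 (the z-rotation phases have unit modulus)

P=0.0428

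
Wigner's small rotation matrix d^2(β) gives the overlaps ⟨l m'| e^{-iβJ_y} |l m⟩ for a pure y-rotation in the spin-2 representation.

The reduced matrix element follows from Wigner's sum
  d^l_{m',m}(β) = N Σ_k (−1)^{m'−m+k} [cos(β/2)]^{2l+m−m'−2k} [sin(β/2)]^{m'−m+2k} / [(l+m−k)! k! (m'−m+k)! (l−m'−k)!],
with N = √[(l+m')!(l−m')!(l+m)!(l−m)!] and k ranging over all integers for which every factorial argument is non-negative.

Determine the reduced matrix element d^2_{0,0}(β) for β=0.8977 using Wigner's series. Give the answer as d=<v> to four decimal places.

d=0.0830

d^2_{0,0}(β=0.8977) via Wigner's sum:
c=cos(0.8977/2)=0.900947, s=sin(0.8977/2)=0.433930; N=√[2·2·2·2]=4.000000
Admissible k: 0..2 (factorial args all ≥0)
  k=0: (−1)^0·4.0000/(4)·0.9009^4·0.4339^0 = +0.658865
  k=1: (−1)^1·4.0000/(1)·0.9009^2·0.4339^2 = -0.611360
  k=2: (−1)^2·4.0000/(4)·0.9009^0·0.4339^4 = +0.035455
d^2_{0,0}(0.8977) = +0.658865 -0.611360 +0.035455 = +0.082960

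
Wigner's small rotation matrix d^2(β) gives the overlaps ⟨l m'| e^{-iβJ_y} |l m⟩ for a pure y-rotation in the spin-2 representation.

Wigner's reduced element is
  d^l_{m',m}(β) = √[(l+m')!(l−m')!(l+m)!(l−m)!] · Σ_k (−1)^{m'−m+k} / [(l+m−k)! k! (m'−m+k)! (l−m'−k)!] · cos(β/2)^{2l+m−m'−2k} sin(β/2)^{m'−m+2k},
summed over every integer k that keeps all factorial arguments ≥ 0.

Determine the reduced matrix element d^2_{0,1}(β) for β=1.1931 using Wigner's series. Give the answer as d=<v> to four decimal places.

d=0.4198

d^2_{0,1}(β=1.1931) via Wigner's sum:
With c≡cos(β/2)=0.827279 and s≡sin(β/2)=0.561792, N=[2·2·6·1]^{1/2}=4.898979
Admissible k: 1..2 (factorial args all ≥0)
  k=1: (−1)^0·4.8990/(2)·0.8273^3·0.5618^1 = +0.779124
  k=2: (−1)^1·4.8990/(2)·0.8273^1·0.5618^3 = -0.359297
d^2_{0,1}(1.1931) = +0.779124 -0.359297 = +0.419827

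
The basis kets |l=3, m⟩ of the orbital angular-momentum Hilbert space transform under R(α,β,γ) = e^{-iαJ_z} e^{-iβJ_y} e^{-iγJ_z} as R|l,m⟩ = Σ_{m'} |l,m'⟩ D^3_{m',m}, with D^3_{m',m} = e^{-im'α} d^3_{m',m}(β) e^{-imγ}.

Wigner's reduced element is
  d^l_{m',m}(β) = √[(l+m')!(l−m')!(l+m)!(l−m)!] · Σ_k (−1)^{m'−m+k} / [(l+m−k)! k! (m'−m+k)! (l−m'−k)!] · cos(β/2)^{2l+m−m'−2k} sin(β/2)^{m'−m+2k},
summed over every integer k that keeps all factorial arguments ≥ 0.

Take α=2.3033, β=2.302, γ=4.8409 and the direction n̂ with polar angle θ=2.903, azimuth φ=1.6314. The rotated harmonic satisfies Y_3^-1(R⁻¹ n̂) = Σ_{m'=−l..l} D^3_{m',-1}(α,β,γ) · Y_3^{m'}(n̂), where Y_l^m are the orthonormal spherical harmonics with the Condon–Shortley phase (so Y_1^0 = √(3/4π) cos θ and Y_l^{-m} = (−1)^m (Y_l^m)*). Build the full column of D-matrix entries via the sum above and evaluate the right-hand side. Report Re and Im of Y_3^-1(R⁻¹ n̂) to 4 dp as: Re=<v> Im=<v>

Need the full column D^3_{m',-1} for m'=−3..3 at α=2.3033, β=2.302, γ=4.8409.
cos(β/2)=0.407574, sin(β/2)=0.913172
d^3_{-3,-1}: single k=2 term ⇒ +0.089121;  D = +0.061088-0.064890i
d^3_{-2,-1}: k∈[1..2] ⇒ +0.032478 -0.326068 = -0.293590;  D = +0.293515+0.006670i
d^3_{-1,-1}: k∈[0..2] ⇒ +0.004584 -0.184087 +0.693067 = +0.513564;  D = +0.334674+0.389541i
d^3_{0,-1}: k∈[0..2] ⇒ -0.035578 +0.535785 -0.896521 = -0.396314;  D = -0.050791+0.393046i
d^3_{1,-1}: k∈[0..2] ⇒ +0.138065 -0.924090 +0.579850 = -0.206175;  D = +0.169697-0.117094i
d^3_{2,-1}: k∈[0..1] ⇒ -0.326068 +0.818408 = +0.492340;  D = +0.478887+0.114303i
d^3_{3,-1}: single k=0 term ⇒ +0.447373;  D = -0.213776-0.392991i
Y_3^{m'}(θ=2.903,φ=1.6314) and Σ D·Y over m':
  (+0.0611-0.0649i)·(+0.0010+0.0054i)  (+0.2935+0.0067i)·(+0.0551-0.0067i)  (+0.3347+0.3895i)·(-0.0172-0.2837i)  (-0.0508+0.3930i)·(-0.6239+0.0000i)  (+0.1697-0.1171i)·(+0.0172-0.2837i)  (+0.4789+0.1143i)·(+0.0551+0.0067i)  (-0.2138-0.3930i)·(-0.0010+0.0054i)
Y_3^-1(R⁻¹ n̂) = +0.150694-0.389627i

Re=0.1507 Im=-0.3896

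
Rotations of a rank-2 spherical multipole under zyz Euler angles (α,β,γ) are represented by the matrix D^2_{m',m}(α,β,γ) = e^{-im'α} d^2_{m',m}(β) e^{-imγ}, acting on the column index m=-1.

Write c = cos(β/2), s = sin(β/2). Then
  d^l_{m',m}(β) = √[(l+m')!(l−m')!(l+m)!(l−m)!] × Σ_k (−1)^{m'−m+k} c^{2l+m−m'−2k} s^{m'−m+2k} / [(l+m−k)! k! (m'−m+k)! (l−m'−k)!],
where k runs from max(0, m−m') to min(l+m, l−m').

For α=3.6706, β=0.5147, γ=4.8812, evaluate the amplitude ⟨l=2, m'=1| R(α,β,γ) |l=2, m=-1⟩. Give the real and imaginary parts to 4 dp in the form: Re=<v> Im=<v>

Re=0.0626 Im=0.1662

Split into d^2_{1,-1}(β=0.5147) × two z-phases.
With c≡cos(β/2)=0.967068 and s≡sin(β/2)=0.254519, N=[6·1·1·6]^{1/2}=6.000000
Admissible k: 0..1 (factorial args all ≥0)
  k=0: (−1)^2·6.0000/(2)·0.9671^2·0.2545^2 = +0.181750
  k=1: (−1)^3·6.0000/(6)·0.9671^0·0.2545^4 = -0.004196
d^2_{1,-1}(0.5147) = +0.181750 -0.004196 = +0.177554
Attach z-rotation phases: D = e^{-i(1)(3.6706)}·(+0.177554)·e^{-i(-1)(4.8812)} = +0.062580+0.166160i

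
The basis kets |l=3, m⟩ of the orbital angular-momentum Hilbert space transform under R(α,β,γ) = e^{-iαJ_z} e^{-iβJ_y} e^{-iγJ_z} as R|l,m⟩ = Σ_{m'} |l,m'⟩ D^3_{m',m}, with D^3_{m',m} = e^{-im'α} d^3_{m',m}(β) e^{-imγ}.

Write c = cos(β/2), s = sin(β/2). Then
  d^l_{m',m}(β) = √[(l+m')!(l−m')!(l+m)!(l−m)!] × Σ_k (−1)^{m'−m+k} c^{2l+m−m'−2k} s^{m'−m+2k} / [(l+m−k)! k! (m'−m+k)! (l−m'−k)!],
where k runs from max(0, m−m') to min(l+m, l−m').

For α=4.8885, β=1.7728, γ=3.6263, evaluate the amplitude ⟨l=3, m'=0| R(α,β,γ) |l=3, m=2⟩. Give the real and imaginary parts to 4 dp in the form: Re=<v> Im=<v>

Re=-0.1492 Im=0.2174

First d^3_{0,2}(β=1.7728), then the phase factors e^{-i(0)α} and e^{-i(2)γ}:
With c≡cos(β/2)=0.632205 and s≡sin(β/2)=0.774801, N=[6·6·120·1]^{1/2}=65.726707
k∈{2,3} keeps every argument non-negative
  k=2: (−1)^0·65.7267/(12)·0.6322^4·0.7748^2 = +0.525259
  k=3: (−1)^1·65.7267/(12)·0.6322^2·0.7748^4 = -0.788928
d^3_{0,2}(1.7728) = +0.525259 -0.788928 = -0.263669
Attach z-rotation phases: D = e^{-i(0)(4.8885)}·(-0.263669)·e^{-i(2)(3.6263)} = -0.149179+0.217409i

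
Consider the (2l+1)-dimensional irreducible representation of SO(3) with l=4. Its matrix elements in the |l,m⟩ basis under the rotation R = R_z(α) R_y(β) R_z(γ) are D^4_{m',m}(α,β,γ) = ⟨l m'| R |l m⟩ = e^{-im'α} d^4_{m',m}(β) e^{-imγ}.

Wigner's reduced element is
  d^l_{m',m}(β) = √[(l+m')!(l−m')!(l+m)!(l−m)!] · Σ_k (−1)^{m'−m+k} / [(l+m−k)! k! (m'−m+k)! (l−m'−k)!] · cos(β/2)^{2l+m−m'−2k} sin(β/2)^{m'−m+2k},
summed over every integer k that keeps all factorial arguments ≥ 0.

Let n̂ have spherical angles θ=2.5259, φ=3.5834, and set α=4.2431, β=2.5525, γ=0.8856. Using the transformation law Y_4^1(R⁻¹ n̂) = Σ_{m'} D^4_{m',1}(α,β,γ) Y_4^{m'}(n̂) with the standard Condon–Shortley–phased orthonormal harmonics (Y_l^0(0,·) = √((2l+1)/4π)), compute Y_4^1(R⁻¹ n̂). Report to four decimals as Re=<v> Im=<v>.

Re=0.3090 Im=0.3829

Need the full column D^4_{m',1} for m'=−4..4 at α=4.2431, β=2.5525, γ=0.8856.
cos(β/2)=0.290306, sin(β/2)=0.956934
d^4_{-4,1}: single k=5 term ⇒ +0.146917;  D = -0.136499-0.054336i
d^4_{-3,1}: k∈[4..5] ⇒ +0.078790 -0.513657 = -0.434867;  D = -0.326169+0.287617i
d^4_{-2,1}: k∈[3..5] ⇒ +0.025553 -0.416469 +0.905035 = +0.514119;  D = +0.128879+0.497703i
d^4_{-1,1}: k∈[2..5] ⇒ +0.005481 -0.178678 +0.970721 -0.703162 = +0.094361;  D = -0.092171-0.020215i
d^4_{0,1}: k∈[1..4] ⇒ +0.000744 -0.048483 +0.526797 -0.953991 = -0.474934;  D = -0.300550+0.367739i
d^4_{1,1}: k∈[0..3] ⇒ +0.000050 -0.008222 +0.178678 -0.647147 = -0.476641;  D = -0.192748-0.435929i
d^4_{2,1}: k∈[0..2] ⇒ -0.000706 +0.038329 -0.277646 = -0.240022;  D = +0.239686+0.012710i
d^4_{3,1}: k∈[0..1] ⇒ +0.004351 -0.078790 = -0.074439;  D = -0.037134+0.064515i
d^4_{4,1}: single k=0 term ⇒ -0.013521;  D = -0.007401-0.011316i
Y_4^{m'}(θ=2.5259,φ=3.5834) and Σ D·Y over m':
  (-0.1365-0.0543i)·(-0.0096-0.0483i)  (-0.3262+0.2876i)·(+0.0478-0.1909i)  (+0.1289+0.4977i)·(+0.2594-0.3161i)  (-0.0922-0.0202i)·(+0.3358-0.1588i)  (-0.3006+0.3677i)·(-0.1532+0.0000i)  (-0.1927-0.4359i)·(-0.3358-0.1588i)  (+0.2397+0.0127i)·(+0.2594+0.3161i)  (-0.0371+0.0645i)·(-0.0478-0.1909i)  (-0.0074-0.0113i)·(-0.0096+0.0483i)
Y_4^1(R⁻¹ n̂) = +0.309015+0.382853i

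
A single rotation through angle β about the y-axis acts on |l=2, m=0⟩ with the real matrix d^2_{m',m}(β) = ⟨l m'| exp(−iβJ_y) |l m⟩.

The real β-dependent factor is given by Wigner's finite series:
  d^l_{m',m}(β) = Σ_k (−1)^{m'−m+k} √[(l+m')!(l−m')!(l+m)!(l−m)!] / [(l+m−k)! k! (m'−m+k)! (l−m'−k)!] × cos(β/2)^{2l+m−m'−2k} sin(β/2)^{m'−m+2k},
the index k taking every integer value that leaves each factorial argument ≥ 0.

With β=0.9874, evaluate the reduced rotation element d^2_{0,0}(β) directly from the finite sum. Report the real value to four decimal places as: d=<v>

d^2_{0,0}(β=0.9874) via Wigner's sum:
Half-angle: c=0.880586, s=0.473887. N=√(2·2·2·2)=4.000000
The bounds max(0,m−m')=0 and min(l+m,l−m')=2 give 3 terms
  k=0: (−1)^0·4.0000/(4)·0.8806^4·0.4739^0 = +0.601293
  k=1: (−1)^1·4.0000/(1)·0.8806^2·0.4739^2 = -0.696551
  k=2: (−1)^2·4.0000/(4)·0.8806^0·0.4739^4 = +0.050431
d^2_{0,0}(0.9874) = +0.601293 -0.696551 +0.050431 = -0.044827

d=-0.0448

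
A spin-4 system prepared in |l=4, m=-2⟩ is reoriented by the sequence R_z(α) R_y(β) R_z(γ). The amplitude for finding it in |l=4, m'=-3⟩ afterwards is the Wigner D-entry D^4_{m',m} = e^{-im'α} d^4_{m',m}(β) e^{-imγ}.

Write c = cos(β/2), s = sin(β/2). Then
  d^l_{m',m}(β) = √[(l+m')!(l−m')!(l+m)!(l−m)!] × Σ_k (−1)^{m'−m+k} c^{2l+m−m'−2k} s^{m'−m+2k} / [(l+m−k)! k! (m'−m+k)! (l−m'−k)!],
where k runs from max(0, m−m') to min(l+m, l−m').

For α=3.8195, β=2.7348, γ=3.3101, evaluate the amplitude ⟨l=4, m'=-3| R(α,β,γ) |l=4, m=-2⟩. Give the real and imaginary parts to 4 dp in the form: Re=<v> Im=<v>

Re=-0.0025 Im=0.0024

D^4_{-3,-2}(3.8195,2.7348,3.3101) = e^{-i·-3·3.8195}·d^4_{-3,-2}(2.7348)·e^{-i·-2·3.3101}. Compute d first:
c=cos(2.7348/2)=0.201997, s=sin(2.7348/2)=0.979386; N=√[1·5040·2·720]=2693.993318
The bounds max(0,m−m')=1 and min(l+m,l−m')=2 give 2 terms
  k=1: (−1)^0·2693.9933/(720)·0.2020^7·0.9794^1 = +0.000050
  k=2: (−1)^1·2693.9933/(240)·0.2020^5·0.9794^3 = -0.003546
d^4_{-3,-2}(2.7348) = +0.000050 -0.003546 = -0.003496
D = (+0.446568-0.894750i)·(-0.003496)·(+0.943746+0.330671i) = -0.002508+0.002436i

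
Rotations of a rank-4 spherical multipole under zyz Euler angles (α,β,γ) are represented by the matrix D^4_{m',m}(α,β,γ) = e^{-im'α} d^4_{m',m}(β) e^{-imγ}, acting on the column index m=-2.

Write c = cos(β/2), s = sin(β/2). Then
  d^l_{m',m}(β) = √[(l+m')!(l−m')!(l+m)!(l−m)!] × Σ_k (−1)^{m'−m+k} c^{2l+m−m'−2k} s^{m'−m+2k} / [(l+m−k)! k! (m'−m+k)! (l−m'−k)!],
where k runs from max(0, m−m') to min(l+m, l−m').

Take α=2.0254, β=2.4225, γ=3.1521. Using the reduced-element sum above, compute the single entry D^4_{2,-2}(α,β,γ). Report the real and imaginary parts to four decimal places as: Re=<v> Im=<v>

D^4_{2,-2}(2.0254,2.4225,3.1521) = e^{-i·2·2.0254}·d^4_{2,-2}(2.4225)·e^{-i·-2·3.1521}. Compute d first:
With c≡cos(β/2)=0.351850 and s≡sin(β/2)=0.936057, N=[720·2·2·720]^{1/2}=1440.000000
The bounds max(0,m−m')=0 and min(l+m,l−m')=2 give 3 terms
  k=0: (−1)^4·1440.0000/(96)·0.3518^4·0.9361^4 = +0.176493
  k=1: (−1)^5·1440.0000/(120)·0.3518^2·0.9361^6 = -0.999328
  k=2: (−1)^6·1440.0000/(1440)·0.3518^0·0.9361^8 = +0.589409
d^4_{2,-2}(2.4225) = +0.176493 -0.999328 +0.589409 = -0.233426
D = (-0.614371+0.789017i)·(-0.233426)·(+0.999779+0.021013i) = +0.147248-0.181123i

Re=0.1472 Im=-0.1811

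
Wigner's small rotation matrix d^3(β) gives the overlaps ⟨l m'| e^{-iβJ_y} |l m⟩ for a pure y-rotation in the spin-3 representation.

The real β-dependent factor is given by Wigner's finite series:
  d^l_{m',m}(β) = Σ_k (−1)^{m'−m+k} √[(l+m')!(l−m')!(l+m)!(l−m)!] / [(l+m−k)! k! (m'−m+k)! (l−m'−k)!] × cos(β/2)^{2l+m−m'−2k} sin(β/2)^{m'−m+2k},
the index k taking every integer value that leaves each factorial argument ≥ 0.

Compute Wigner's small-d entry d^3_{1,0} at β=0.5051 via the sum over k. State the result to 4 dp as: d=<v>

d^3_{1,0}(β=0.5051) via Wigner's sum:
With c≡cos(β/2)=0.968278 and s≡sin(β/2)=0.249874, N=[24·2·6·6]^{1/2}=41.569219
k: max(0,(0)−(1))=0 … min(3+(0),3−(1))=2
  k=0: (−1)^1·41.5692/(12)·0.9683^5·0.2499^1 = -0.736737
  k=1: (−1)^2·41.5692/(4)·0.9683^3·0.2499^3 = +0.147189
  k=2: (−1)^3·41.5692/(12)·0.9683^1·0.2499^5 = -0.003267
d^3_{1,0}(0.5051) = -0.736737 +0.147189 -0.003267 = -0.592816

d=-0.5928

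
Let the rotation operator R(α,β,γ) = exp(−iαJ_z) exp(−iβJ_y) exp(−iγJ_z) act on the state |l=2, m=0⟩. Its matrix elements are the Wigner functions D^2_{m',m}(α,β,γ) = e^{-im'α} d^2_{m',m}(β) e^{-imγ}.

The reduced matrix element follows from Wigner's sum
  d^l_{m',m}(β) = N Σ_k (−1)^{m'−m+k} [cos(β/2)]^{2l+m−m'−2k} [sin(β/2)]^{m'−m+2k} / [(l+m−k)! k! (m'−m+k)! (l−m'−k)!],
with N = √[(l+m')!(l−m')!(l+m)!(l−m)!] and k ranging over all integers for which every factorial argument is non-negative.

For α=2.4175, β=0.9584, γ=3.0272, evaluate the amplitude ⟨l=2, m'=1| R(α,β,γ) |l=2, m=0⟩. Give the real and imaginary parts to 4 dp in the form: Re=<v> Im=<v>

Re=0.4315 Im=0.3816

Split into d^2_{1,0}(β=0.9584) × two z-phases.
Half-angle: c=0.887364, s=0.461069. N=√(6·1·2·2)=4.898979
The bounds max(0,m−m')=0 and min(l+m,l−m')=1 give 2 terms
  k=0: (−1)^1·4.8990/(2)·0.8874^3·0.4611^1 = -0.789128
  k=1: (−1)^2·4.8990/(2)·0.8874^1·0.4611^3 = +0.213048
d^2_{1,0}(0.9584) = -0.789128 +0.213048 = -0.576081
D = (-0.749101-0.662456i)·(-0.576081)·(+1.000000+0.000000i) = +0.431542+0.381628i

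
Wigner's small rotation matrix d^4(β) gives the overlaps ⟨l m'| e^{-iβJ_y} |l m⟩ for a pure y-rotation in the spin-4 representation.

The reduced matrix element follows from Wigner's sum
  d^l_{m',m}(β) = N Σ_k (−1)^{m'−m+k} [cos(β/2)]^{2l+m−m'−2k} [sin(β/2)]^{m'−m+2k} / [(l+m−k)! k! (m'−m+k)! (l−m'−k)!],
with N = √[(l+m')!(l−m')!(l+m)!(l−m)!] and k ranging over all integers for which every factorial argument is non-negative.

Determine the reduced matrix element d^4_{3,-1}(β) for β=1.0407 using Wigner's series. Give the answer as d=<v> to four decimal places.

d=0.3678

d^4_{3,-1}(β=1.0407) via Wigner's sum:
With c≡cos(β/2)=0.867645 and s≡sin(β/2)=0.497184, N=[5040·1·6·120]^{1/2}=1904.940944
Admissible k: 0..1 (factorial args all ≥0)
  k=0: (−1)^4·1904.9409/(144)·0.8676^4·0.4972^4 = +0.458095
  k=1: (−1)^5·1904.9409/(240)·0.8676^2·0.4972^6 = -0.090252
d^4_{3,-1}(1.0407) = +0.458095 -0.090252 = +0.367843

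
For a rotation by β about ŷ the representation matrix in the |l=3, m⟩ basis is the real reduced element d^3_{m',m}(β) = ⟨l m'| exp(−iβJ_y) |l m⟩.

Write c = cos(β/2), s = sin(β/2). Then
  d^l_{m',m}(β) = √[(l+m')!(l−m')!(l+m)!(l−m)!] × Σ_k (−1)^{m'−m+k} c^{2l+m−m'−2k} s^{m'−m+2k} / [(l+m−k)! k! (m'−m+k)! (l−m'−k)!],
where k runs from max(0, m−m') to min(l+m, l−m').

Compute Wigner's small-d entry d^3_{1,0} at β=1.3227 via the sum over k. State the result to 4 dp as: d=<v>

d^3_{1,0}(β=1.3227) via Wigner's sum:
Half-angle: c=0.789164, s=0.614183. N=√(24·2·6·6)=41.569219
The bounds max(0,m−m')=0 and min(l+m,l−m')=2 give 3 terms
  k=0: (−1)^1·41.5692/(12)·0.7892^5·0.6142^1 = -0.651214
  k=1: (−1)^2·41.5692/(4)·0.7892^3·0.6142^3 = +1.183331
  k=2: (−1)^3·41.5692/(12)·0.7892^1·0.6142^5 = -0.238916
d^3_{1,0}(1.3227) = -0.651214 +1.183331 -0.238916 = +0.293200

d=0.2932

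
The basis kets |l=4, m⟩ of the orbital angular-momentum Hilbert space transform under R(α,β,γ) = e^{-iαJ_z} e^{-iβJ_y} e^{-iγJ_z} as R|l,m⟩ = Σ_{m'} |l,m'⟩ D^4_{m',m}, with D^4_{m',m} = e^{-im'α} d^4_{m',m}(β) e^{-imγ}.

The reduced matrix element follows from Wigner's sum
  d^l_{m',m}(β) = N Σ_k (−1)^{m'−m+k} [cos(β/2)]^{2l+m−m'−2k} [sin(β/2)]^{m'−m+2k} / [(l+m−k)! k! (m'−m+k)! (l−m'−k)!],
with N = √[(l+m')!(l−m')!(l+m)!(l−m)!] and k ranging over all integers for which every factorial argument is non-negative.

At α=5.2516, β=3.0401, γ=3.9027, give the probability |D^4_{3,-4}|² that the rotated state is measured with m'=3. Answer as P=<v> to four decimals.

P=0.0202

D^4_{3,-4}(5.2516,3.0401,3.9027) = e^{-i·3·5.2516}·d^4_{3,-4}(3.0401)·e^{-i·-4·3.9027}. Compute d first:
With c≡cos(β/2)=0.050725 and s≡sin(β/2)=0.998713, N=[5040·1·1·40320]^{1/2}=14255.272709
k: max(0,(-4)−(3))=0 … min(4+(-4),4−(3))=0
  k=0: (−1)^7·14255.2727/(5040)·0.0507^1·0.9987^7 = -0.142183
d^4_{3,-4}(3.0401) = -0.142183
|D^4_{3,-4}|² = |d^4_{3,-4}(β)|² = (-0.142183)² = 0.020216 (the z-rotation phases have unit modulus)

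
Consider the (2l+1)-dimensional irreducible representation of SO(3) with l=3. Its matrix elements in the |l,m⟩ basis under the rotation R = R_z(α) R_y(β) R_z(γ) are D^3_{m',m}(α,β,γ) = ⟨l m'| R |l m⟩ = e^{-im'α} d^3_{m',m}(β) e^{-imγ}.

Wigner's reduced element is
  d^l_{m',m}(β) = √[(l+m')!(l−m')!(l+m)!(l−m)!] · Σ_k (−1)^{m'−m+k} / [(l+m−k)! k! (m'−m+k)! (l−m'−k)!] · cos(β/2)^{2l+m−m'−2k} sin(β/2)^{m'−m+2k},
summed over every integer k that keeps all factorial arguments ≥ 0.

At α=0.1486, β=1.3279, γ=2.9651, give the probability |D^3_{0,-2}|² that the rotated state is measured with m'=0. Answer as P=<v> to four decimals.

First d^3_{0,-2}(β=1.3279), then the phase factors e^{-i(0)α} and e^{-i(-2)γ}:
c=cos(1.3279/2)=0.787564, s=sin(1.3279/2)=0.616233; N=√[6·6·1·120]=65.726707
k: max(0,(-2)−(0))=0 … min(3+(-2),3−(0))=1
  k=0: (−1)^2·65.7267/(12)·0.7876^4·0.6162^2 = +0.800191
  k=1: (−1)^3·65.7267/(12)·0.7876^2·0.6162^4 = -0.489904
d^3_{0,-2}(1.3279) = +0.800191 -0.489904 = +0.310287
|D^3_{0,-2}|² = |d^3_{0,-2}(β)|² = (+0.310287)² = 0.096278 (the z-rotation phases have unit modulus)

P=0.0963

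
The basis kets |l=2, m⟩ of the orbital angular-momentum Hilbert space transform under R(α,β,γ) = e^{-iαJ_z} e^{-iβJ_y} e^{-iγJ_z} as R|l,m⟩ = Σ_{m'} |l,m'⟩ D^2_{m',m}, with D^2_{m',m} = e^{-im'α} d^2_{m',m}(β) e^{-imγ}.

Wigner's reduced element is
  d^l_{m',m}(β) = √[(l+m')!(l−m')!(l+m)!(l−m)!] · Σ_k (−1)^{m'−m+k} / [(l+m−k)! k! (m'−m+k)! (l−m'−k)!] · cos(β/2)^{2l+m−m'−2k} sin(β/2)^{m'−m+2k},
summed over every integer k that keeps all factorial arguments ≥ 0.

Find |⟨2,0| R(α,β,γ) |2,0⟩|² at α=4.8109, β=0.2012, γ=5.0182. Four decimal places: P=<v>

P=0.8838

First d^2_{0,0}(β=0.2012), then the phase factors e^{-i(0)α} and e^{-i(0)γ}:
Half-angle: c=0.994944, s=0.100430. N=√(2·2·2·2)=4.000000
k: max(0,(0)−(0))=0 … min(2+(0),2−(0))=2
  k=0: (−1)^0·4.0000/(4)·0.9949^4·0.1004^0 = +0.979929
  k=1: (−1)^1·4.0000/(1)·0.9949^2·0.1004^2 = -0.039938
  k=2: (−1)^2·4.0000/(4)·0.9949^0·0.1004^4 = +0.000102
d^2_{0,0}(0.2012) = +0.979929 -0.039938 +0.000102 = +0.940093
|D^2_{0,0}|² = |d^2_{0,0}(β)|² = (+0.940093)² = 0.883774 (the z-rotation phases have unit modulus)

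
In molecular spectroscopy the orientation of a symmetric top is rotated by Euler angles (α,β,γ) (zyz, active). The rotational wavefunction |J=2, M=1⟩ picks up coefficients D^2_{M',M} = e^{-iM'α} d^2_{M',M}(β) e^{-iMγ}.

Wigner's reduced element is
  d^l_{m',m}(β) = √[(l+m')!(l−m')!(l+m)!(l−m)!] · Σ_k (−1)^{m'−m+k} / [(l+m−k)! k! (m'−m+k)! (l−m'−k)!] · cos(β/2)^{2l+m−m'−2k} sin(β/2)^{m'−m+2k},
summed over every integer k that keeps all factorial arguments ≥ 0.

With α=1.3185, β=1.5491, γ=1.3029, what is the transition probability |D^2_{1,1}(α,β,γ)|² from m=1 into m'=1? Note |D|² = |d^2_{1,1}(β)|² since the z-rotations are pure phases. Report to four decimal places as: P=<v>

D^2_{1,1}(1.3185,1.5491,1.3029) = e^{-i·1·1.3185}·d^2_{1,1}(1.5491)·e^{-i·1·1.3029}. Compute d first:
c=cos(1.5491/2)=0.714736, s=sin(1.5491/2)=0.699395; N=√[6·1·6·1]=6.000000
Admissible k: 0..1 (factorial args all ≥0)
  k=0: (−1)^0·6.0000/(6)·0.7147^4·0.6994^0 = +0.260965
  k=1: (−1)^1·6.0000/(2)·0.7147^2·0.6994^2 = -0.749647
d^2_{1,1}(1.5491) = +0.260965 -0.749647 = -0.488682
|D^2_{1,1}|² = |d^2_{1,1}(β)|² = (-0.488682)² = 0.238810 (the z-rotation phases have unit modulus)

P=0.2388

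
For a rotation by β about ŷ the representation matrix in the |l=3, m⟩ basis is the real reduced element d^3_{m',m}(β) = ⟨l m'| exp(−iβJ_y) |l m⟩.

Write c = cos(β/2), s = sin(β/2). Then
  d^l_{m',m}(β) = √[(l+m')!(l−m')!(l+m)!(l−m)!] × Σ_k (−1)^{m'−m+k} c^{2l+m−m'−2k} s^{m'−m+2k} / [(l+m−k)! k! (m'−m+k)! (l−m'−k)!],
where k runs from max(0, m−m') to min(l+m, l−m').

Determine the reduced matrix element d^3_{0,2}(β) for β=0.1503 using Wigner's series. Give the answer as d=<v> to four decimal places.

d^3_{0,2}(β=0.1503) via Wigner's sum:
Half-angle: c=0.997178, s=0.075079. N=√(6·6·120·1)=65.726707
k: max(0,(2)−(0))=2 … min(3+(2),3−(0))=3
  k=2: (−1)^0·65.7267/(12)·0.9972^4·0.0751^2 = +0.030527
  k=3: (−1)^1·65.7267/(12)·0.9972^2·0.0751^4 = -0.000173
d^3_{0,2}(0.1503) = +0.030527 -0.000173 = +0.030354

d=0.0304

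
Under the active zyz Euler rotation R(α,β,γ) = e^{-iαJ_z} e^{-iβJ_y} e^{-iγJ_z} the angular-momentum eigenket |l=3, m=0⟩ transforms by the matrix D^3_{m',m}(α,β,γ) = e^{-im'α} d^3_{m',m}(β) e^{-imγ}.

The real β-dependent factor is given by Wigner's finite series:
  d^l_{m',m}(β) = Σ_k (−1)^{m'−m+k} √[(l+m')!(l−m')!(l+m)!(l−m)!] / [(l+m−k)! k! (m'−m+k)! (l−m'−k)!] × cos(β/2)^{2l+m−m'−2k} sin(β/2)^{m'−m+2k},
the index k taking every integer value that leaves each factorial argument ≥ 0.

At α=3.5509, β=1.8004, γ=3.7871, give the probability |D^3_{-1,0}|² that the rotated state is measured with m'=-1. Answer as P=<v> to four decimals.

First d^3_{-1,0}(β=1.8004), then the phase factors e^{-i(-1)α} and e^{-i(0)γ}:
Half-angle: c=0.621453, s=0.783451. N=√(2·24·6·6)=41.569219
The bounds max(0,m−m')=1 and min(l+m,l−m')=3 give 3 terms
  k=1: (−1)^0·41.5692/(12)·0.6215^5·0.7835^1 = +0.251562
  k=2: (−1)^1·41.5692/(4)·0.6215^3·0.7835^3 = -1.199425
  k=3: (−1)^2·41.5692/(12)·0.6215^1·0.7835^5 = +0.635417
d^3_{-1,0}(1.8004) = +0.251562 -1.199425 +0.635417 = -0.312446
|D^3_{-1,0}|² = |d^3_{-1,0}(β)|² = (-0.312446)² = 0.097623 (the z-rotation phases have unit modulus)

P=0.0976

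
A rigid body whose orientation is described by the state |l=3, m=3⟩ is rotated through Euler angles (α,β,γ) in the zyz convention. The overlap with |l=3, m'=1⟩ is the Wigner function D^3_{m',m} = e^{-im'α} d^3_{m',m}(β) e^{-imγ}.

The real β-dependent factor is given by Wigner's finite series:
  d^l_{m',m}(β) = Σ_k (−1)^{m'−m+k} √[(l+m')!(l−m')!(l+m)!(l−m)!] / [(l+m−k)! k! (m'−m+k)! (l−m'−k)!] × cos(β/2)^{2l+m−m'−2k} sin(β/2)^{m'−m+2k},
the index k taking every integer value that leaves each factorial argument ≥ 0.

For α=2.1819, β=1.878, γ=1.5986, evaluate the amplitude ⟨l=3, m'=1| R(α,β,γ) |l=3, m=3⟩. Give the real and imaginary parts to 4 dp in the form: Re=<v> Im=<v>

Re=0.2358 Im=-0.1964

Split into d^3_{1,3}(β=1.878) × two z-phases.
Half-angle: c=0.590595, s=0.806968. N=√(24·2·720·1)=185.903201
k: max(0,(3)−(1))=2 … min(3+(3),3−(1))=2
  k=2: (−1)^0·185.9032/(48)·0.5906^4·0.8070^2 = +0.306844
d^3_{1,3}(1.878) = +0.306844
Attach z-rotation phases: D = e^{-i(1)(2.1819)}·(+0.306844)·e^{-i(3)(1.5986)} = +0.235768-0.196384i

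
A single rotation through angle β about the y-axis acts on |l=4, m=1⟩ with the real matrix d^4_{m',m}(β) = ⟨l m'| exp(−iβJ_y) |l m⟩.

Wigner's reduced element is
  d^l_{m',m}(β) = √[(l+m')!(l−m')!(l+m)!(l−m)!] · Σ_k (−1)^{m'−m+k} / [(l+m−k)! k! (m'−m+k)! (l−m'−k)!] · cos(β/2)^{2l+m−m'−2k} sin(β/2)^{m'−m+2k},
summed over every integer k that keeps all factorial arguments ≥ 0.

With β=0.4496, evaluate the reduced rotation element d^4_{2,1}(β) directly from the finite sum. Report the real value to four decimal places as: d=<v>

d^4_{2,1}(β=0.4496) via Wigner's sum:
c=cos(0.4496/2)=0.974839, s=sin(0.4496/2)=0.222911; N=√[720·2·120·6]=1018.233765
Admissible k: 0..2 (factorial args all ≥0)
  k=0: (−1)^1·1018.2338/(240)·0.9748^7·0.2229^1 = -0.791221
  k=1: (−1)^2·1018.2338/(48)·0.9748^5·0.2229^3 = +0.206855
  k=2: (−1)^3·1018.2338/(72)·0.9748^3·0.2229^5 = -0.007211
d^4_{2,1}(0.4496) = -0.791221 +0.206855 -0.007211 = -0.591576

d=-0.5916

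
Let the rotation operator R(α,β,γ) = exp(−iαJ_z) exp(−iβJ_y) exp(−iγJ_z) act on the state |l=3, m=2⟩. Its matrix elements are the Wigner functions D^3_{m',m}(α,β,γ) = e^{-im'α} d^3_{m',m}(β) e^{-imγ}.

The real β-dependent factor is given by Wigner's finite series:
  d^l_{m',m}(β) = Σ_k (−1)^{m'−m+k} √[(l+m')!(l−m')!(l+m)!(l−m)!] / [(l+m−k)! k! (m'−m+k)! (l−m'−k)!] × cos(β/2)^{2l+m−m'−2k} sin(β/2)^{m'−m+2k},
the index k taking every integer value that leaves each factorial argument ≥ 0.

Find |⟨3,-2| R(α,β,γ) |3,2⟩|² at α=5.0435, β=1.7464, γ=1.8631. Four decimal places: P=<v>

First d^3_{-2,2}(β=1.7464), then the phase factors e^{-i(-2)α} and e^{-i(2)γ}:
Half-angle: c=0.642377, s=0.766388. N=√(1·120·120·1)=120.000000
k: max(0,(2)−(-2))=4 … min(3+(2),3−(-2))=5
  k=4: (−1)^0·120.0000/(24)·0.6424^2·0.7664^4 = +0.711781
  k=5: (−1)^1·120.0000/(120)·0.6424^0·0.7664^6 = -0.202625
d^3_{-2,2}(1.7464) = +0.711781 -0.202625 = +0.509156
|D^3_{-2,2}|² = |d^3_{-2,2}(β)|² = (+0.509156)² = 0.259239 (the z-rotation phases have unit modulus)

P=0.2592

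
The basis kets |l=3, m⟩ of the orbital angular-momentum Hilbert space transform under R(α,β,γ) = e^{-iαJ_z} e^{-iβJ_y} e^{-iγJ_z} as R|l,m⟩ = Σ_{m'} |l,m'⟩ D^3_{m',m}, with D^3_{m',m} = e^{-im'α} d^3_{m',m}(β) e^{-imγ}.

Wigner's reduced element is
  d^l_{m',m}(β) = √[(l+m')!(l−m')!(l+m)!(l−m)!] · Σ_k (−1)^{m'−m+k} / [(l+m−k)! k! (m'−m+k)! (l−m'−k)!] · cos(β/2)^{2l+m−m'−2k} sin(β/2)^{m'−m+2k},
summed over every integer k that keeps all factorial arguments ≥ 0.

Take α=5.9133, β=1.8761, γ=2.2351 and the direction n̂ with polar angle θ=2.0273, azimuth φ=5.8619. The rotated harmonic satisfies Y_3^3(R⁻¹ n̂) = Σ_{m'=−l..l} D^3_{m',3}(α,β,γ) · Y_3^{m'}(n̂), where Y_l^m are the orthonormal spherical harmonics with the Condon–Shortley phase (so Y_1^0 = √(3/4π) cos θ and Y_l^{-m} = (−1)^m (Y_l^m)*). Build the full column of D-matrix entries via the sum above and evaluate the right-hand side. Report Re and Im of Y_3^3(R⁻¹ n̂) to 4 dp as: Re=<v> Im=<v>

Re=-0.0004 Im=0.0016

Need the full column D^3_{m',3} for m'=−3..3 at α=5.9133, β=1.8761, γ=2.2351.
cos(β/2)=0.591362, sin(β/2)=0.806406
d^3_{-3,3}: single k=6 term ⇒ +0.274995;  D = +0.010729-0.274785i
d^3_{-2,3}: single k=5 term ⇒ +0.493968;  D = +0.196407-0.453242i
d^3_{-1,3}: single k=4 term ⇒ +0.572754;  D = +0.402316-0.407663i
d^3_{0,3}: single k=3 term ⇒ +0.484994;  D = +0.442424-0.198697i
d^3_{1,3}: single k=2 term ⇒ +0.308011;  D = +0.307591-0.016080i
d^3_{2,3}: single k=1 term ⇒ +0.142855;  D = +0.135708+0.044619i
d^3_{3,3}: single k=0 term ⇒ +0.042768;  D = +0.033051+0.027142i
Y_3^{m'}(θ=2.0273,φ=5.8619) and Σ D·Y over m':
  (+0.0107-0.2748i)·(+0.0912+0.2876i)  (+0.1964-0.4532i)·(-0.2416-0.2709i)  (+0.4023-0.4077i)·(-0.0075-0.0034i)  (+0.4424-0.1987i)·(+0.3337+0.0000i)  (+0.3076-0.0161i)·(+0.0075-0.0034i)  (+0.1357+0.0446i)·(-0.2416+0.2709i)  (+0.0331+0.0271i)·(-0.0912+0.2876i)
Y_3^3(R⁻¹ n̂) = -0.000421+0.001587i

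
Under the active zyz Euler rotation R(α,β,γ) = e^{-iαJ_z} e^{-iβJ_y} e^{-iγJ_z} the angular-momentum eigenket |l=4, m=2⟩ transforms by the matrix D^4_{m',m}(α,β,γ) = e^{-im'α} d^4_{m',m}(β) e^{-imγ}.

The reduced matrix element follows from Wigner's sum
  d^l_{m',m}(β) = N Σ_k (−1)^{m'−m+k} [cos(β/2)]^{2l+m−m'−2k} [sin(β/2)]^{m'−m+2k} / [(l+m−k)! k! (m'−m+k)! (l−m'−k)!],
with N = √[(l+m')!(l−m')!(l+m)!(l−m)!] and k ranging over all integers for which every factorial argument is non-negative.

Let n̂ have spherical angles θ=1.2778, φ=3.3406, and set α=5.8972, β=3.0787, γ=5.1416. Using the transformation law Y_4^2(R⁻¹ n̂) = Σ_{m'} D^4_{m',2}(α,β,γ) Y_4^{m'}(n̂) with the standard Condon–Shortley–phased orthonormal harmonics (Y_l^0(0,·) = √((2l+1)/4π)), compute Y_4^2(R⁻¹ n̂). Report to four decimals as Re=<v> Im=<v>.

Re=-0.0272 Im=-0.0521

Need the full column D^4_{m',2} for m'=−4..4 at α=5.8972, β=3.0787, γ=5.1416.
cos(β/2)=0.031441, sin(β/2)=0.999506
d^4_{-4,2}: single k=6 term ⇒ +0.005215;  D = +0.003854+0.003514i
d^4_{-3,2}: k∈[5..6] ⇒ +0.000348 -0.117235 = -0.116887;  D = -0.050376-0.105475i
d^4_{-2,2}: k∈[4..6] ⇒ +0.000015 -0.011827 +0.996052 = +0.984239;  D = +0.058622+0.982492i
d^4_{-1,2}: k∈[3..5] ⇒ +0.000000 -0.000658 +0.132933 = +0.132275;  D = -0.042411+0.125292i
d^4_{0,2}: k∈[2..4] ⇒ +0.000000 -0.000025 +0.009350 = +0.009326;  D = -0.006096+0.007058i
d^4_{1,2}: k∈[1..3] ⇒ +0.000000 -0.000001 +0.000438 = +0.000438;  D = -0.000390+0.000199i
d^4_{2,2}: k∈[0..2] ⇒ +0.000000 -0.000000 +0.000015 = +0.000015;  D = -0.000015+0.000001i
d^4_{3,2}: k∈[0..1] ⇒ -0.000000 +0.000000 = +0.000000;  D = -0.000000-0.000000i
d^4_{4,2}: single k=0 term ⇒ +0.000000;  D = -0.000000-0.000000i
Y_4^{m'}(θ=1.2778,φ=3.3406) and Σ D·Y over m':
  (+0.0039+0.0035i)·(+0.2601-0.2657i)  (-0.0504-0.1055i)·(-0.2624+0.1783i)  (+0.0586+0.9825i)·(-0.1176+0.0494i)  (-0.0424+0.1253i)·(+0.3098-0.0625i)  (-0.0061+0.0071i)·(+0.0784+0.0000i)  (-0.0004+0.0002i)·(-0.3098-0.0625i)  (-0.0000+0.0000i)·(-0.1176-0.0494i)  (-0.0000-0.0000i)·(+0.2624+0.1783i)  (-0.0000-0.0000i)·(+0.2601+0.2657i)
Y_4^2(R⁻¹ n̂) = -0.027166-0.052083i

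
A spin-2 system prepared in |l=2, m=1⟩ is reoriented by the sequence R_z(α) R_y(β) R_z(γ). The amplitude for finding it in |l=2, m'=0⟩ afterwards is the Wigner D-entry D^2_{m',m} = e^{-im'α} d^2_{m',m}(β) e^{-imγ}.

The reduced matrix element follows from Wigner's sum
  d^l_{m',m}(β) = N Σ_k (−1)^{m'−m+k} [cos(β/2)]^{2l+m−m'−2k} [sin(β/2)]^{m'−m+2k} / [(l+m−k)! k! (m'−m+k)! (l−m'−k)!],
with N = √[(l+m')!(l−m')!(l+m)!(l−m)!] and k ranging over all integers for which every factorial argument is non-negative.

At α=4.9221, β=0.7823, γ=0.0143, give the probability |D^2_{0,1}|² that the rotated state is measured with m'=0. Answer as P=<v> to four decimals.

D^2_{0,1}(4.9221,0.7823,0.0143) = e^{-i·0·4.9221}·d^2_{0,1}(0.7823)·e^{-i·1·0.0143}. Compute d first:
Half-angle: c=0.924471, s=0.381252. N=√(2·2·6·1)=4.898979
k: max(0,(1)−(0))=1 … min(2+(1),2−(0))=2
  k=1: (−1)^0·4.8990/(2)·0.9245^3·0.3813^1 = +0.737849
  k=2: (−1)^1·4.8990/(2)·0.9245^1·0.3813^3 = -0.125489
d^2_{0,1}(0.7823) = +0.737849 -0.125489 = +0.612361
|D^2_{0,1}|² = |d^2_{0,1}(β)|² = (+0.612361)² = 0.374986 (the z-rotation phases have unit modulus)

P=0.3750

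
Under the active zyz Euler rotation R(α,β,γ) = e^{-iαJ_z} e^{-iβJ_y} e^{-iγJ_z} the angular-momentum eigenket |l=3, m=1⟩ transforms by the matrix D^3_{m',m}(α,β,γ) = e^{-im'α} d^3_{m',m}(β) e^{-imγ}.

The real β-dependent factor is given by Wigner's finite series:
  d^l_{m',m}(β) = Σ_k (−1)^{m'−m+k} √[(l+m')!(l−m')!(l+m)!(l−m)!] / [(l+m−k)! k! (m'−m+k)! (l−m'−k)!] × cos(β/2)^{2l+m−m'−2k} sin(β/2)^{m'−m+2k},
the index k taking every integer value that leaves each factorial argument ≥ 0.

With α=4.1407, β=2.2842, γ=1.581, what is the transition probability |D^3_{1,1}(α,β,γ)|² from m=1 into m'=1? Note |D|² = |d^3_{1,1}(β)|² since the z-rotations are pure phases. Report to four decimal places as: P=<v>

Split into d^3_{1,1}(β=2.2842) × two z-phases.
c=cos(2.2842/2)=0.415685, s=sin(2.2842/2)=0.909508; N=√[24·2·24·2]=48.000000
Admissible k: 0..2 (factorial args all ≥0)
  k=0: (−1)^0·48.0000/(48)·0.4157^6·0.9095^0 = +0.005159
  k=1: (−1)^1·48.0000/(6)·0.4157^4·0.9095^2 = -0.197589
  k=2: (−1)^2·48.0000/(8)·0.4157^2·0.9095^4 = +0.709427
d^3_{1,1}(2.2842) = +0.005159 -0.197589 +0.709427 = +0.516997
|D^3_{1,1}|² = |d^3_{1,1}(β)|² = (+0.516997)² = 0.267286 (the z-rotation phases have unit modulus)

P=0.2673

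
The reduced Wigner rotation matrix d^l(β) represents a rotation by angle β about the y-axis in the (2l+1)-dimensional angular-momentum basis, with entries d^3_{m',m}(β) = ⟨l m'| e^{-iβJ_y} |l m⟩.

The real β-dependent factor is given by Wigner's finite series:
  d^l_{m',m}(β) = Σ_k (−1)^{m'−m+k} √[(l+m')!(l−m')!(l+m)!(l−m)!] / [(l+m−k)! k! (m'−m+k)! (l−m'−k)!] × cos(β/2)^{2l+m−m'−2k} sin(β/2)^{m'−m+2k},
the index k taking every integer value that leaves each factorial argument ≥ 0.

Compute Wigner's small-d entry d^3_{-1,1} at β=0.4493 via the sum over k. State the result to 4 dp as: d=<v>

d^3_{-1,1}(β=0.4493) via Wigner's sum:
c=cos(0.4493/2)=0.974872, s=sin(0.4493/2)=0.222765; N=√[2·24·24·2]=48.000000
k: max(0,(1)−(-1))=2 … min(3+(1),3−(-1))=4
  k=2: (−1)^0·48.0000/(8)·0.9749^4·0.2228^2 = +0.268928
  k=3: (−1)^1·48.0000/(6)·0.9749^2·0.2228^4 = -0.018723
  k=4: (−1)^2·48.0000/(48)·0.9749^0·0.2228^6 = +0.000122
d^3_{-1,1}(0.4493) = +0.268928 -0.018723 +0.000122 = +0.250328

d=0.2503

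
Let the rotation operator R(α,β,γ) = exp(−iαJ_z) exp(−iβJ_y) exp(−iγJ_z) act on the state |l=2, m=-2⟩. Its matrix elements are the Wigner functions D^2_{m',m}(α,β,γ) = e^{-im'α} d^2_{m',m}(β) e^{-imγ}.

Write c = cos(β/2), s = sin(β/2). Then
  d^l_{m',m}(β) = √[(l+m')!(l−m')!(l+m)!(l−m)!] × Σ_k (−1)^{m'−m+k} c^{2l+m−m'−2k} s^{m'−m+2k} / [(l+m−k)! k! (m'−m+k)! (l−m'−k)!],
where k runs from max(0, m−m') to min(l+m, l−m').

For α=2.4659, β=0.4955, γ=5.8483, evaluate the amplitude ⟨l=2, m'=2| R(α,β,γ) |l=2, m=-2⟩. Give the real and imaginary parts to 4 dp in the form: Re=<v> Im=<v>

Split into d^2_{2,-2}(β=0.4955) × two z-phases.
c=cos(0.4955/2)=0.969467, s=sin(0.4955/2)=0.245223; N=√[24·1·1·24]=24.000000
k: max(0,(-2)−(2))=0 … min(2+(-2),2−(2))=0
  k=0: (−1)^4·24.0000/(24)·0.9695^0·0.2452^4 = +0.003616
d^2_{2,-2}(0.4955) = +0.003616
Phases: e^{-i·(2)·2.4659}=+0.217655+0.976026i, e^{-i·(-2)·5.8483}=+0.645002-0.764181i ⇒ D=+0.003205+0.001675i

Re=0.0032 Im=0.0017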